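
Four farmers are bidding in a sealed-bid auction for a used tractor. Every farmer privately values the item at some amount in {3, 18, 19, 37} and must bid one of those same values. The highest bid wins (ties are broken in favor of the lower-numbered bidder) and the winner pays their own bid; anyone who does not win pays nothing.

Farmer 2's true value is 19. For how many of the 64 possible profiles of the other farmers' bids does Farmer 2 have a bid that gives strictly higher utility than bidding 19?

Others bid (3, 3, 3): truth gives 0; bid 18 gives 1 > 0. Violating.
Others bid (3, 3, 18): truth gives 0; bid 18 gives 1 > 0. Violating.
Others bid (3, 18, 3): truth gives 0; bid 18 gives 1 > 0. Violating.
Others bid (3, 18, 18): truth gives 0; bid 18 gives 1 > 0. Violating.
Others bid (3, 3, 19): truth gives 0; no alternative beats it.
Others bid (3, 3, 37): truth gives 0; no alternative beats it.
(Checking all 64 profiles: 4 have a profitable deviation, 60 do not.)

4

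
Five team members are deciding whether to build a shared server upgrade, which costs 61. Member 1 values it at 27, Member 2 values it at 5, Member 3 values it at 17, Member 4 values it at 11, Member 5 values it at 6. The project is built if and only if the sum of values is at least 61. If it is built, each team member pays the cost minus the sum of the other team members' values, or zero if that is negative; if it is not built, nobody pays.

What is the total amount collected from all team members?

41

Total value 66 ≥ cost 61, so it is built.
Member 1: others sum to 39; max(0, 61 - 39) = 22.
Member 2: others sum to 61; max(0, 61 - 61) = 0.
Member 3: others sum to 49; max(0, 61 - 49) = 12.
Member 4: others sum to 55; max(0, 61 - 55) = 6.
Member 5: others sum to 60; max(0, 61 - 60) = 1.
Total collected = 22 + 0 + 12 + 6 + 1 = 41.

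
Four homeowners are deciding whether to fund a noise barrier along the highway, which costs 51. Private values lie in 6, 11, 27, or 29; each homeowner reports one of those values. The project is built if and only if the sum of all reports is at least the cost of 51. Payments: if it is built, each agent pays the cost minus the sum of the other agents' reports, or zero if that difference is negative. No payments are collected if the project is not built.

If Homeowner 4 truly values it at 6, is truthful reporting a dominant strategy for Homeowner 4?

Check each profile of the others' reports and compare truth against every alternative report.
Others report (6, 6, 29): truth gives 0, best alternative gives -4.
Others report (6, 29, 6): truth gives 0, best alternative gives -4.
Others report (29, 6, 6): truth gives 0, best alternative gives -4.
Others report (6, 11, 27): truth gives 0, best alternative gives -1.
Others report (6, 27, 11): truth gives 0, best alternative gives -1.
Others report (11, 6, 27): truth gives 0, best alternative gives -1.
(Remaining 58 profiles checked similarly; truth is weakly best in each.)
In every case the truthful report is at least as good as any alternative, so it is a dominant strategy.

Yes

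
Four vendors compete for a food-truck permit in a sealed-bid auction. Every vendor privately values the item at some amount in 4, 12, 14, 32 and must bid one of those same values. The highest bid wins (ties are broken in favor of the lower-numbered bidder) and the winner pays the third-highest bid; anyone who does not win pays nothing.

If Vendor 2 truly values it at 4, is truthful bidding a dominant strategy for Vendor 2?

Check each profile of the others' bids and compare truth against every alternative bid.
Others bid (4, 12, 12): truth gives 0, best alternative gives -8.
Others bid (4, 4, 4): truth gives 0, best alternative gives 0.
Others bid (4, 4, 12): truth gives 0, best alternative gives 0.
Others bid (4, 4, 14): truth gives 0, best alternative gives 0.
Others bid (4, 4, 32): truth gives 0, best alternative gives 0.
Others bid (4, 12, 4): truth gives 0, best alternative gives 0.
(Remaining 58 profiles checked similarly; truth is weakly best in each.)
In every case the truthful bid is at least as good as any alternative, so it is a dominant strategy.

Yes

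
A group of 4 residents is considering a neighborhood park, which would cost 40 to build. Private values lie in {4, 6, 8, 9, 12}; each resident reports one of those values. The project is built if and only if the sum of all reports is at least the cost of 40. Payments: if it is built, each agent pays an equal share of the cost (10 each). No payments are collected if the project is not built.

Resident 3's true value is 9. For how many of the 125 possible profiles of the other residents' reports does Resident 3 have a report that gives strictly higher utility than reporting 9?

Others report (8, 12, 12): truth gives -1; report 4 gives 0 > -1. Violating.
Others report (9, 12, 12): truth gives -1; report 4 gives 0 > -1. Violating.
Others report (12, 8, 12): truth gives -1; report 4 gives 0 > -1. Violating.
Others report (12, 9, 12): truth gives -1; report 4 gives 0 > -1. Violating.
Others report (4, 4, 4): truth gives 0; no alternative beats it.
Others report (4, 4, 6): truth gives 0; no alternative beats it.
(Checking all 125 profiles: 6 have a profitable deviation, 119 do not.)

6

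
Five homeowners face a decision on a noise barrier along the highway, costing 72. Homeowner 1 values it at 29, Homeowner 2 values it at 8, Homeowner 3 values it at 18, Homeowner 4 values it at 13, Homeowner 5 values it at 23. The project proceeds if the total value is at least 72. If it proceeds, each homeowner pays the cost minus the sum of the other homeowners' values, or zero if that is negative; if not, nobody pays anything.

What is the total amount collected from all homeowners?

Total value 91 ≥ cost 72, so it is built.
Homeowner 1: others sum to 62; max(0, 72 - 62) = 10.
Homeowner 2: others sum to 83; max(0, 72 - 83) = 0.
Homeowner 3: others sum to 73; max(0, 72 - 73) = 0.
Homeowner 4: others sum to 78; max(0, 72 - 78) = 0.
Homeowner 5: others sum to 68; max(0, 72 - 68) = 4.
Total collected = 10 + 0 + 0 + 0 + 4 = 14.

14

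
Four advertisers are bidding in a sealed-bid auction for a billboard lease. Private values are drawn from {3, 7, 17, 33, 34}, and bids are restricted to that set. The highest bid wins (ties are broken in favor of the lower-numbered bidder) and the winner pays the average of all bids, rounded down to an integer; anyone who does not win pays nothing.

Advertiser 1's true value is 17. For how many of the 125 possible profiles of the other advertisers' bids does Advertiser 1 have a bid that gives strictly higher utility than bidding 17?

Others bid (3, 3, 3): truth gives 11; bid 3 gives 14 > 11. Violating.
Others bid (3, 3, 7): truth gives 10; bid 7 gives 12 > 10. Violating.
Others bid (3, 7, 3): truth gives 10; bid 7 gives 12 > 10. Violating.
Others bid (3, 7, 7): truth gives 9; bid 7 gives 11 > 9. Violating.
Others bid (3, 3, 17): truth gives 7; no alternative beats it.
Others bid (3, 3, 33): truth gives 0; no alternative beats it.
(Checking all 125 profiles: 8 have a profitable deviation, 117 do not.)

8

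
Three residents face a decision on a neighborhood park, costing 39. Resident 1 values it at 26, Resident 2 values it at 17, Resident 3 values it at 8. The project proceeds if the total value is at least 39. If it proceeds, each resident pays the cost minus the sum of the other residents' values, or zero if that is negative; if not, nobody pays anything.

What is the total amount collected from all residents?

19

Total value 51 ≥ cost 39, so it is built.
Resident 1: others sum to 25; max(0, 39 - 25) = 14.
Resident 2: others sum to 34; max(0, 39 - 34) = 5.
Resident 3: others sum to 43; max(0, 39 - 43) = 0.
Total collected = 14 + 5 + 0 = 19.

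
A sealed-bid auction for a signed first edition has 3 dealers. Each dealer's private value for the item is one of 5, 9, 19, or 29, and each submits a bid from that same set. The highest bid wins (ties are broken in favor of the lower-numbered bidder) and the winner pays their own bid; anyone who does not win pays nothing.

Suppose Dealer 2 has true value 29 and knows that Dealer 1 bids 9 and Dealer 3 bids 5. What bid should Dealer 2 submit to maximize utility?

Bid 5: loses, pays 0, utility 0.
Bid 9: loses, pays 0, utility 0.
Bid 19: wins, pays 19, utility 29 - 19 = 10.
Bid 29: wins, pays 29, utility 29 - 29 = 0.
The best choice is 19 with utility 10.

19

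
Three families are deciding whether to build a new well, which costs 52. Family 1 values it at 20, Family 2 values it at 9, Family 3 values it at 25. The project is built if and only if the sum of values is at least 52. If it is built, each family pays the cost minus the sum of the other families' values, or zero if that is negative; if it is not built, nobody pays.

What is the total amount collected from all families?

48

Total value 54 ≥ cost 52, so it is built.
Family 1: others sum to 34; max(0, 52 - 34) = 18.
Family 2: others sum to 45; max(0, 52 - 45) = 7.
Family 3: others sum to 29; max(0, 52 - 29) = 23.
Total collected = 18 + 7 + 23 = 48.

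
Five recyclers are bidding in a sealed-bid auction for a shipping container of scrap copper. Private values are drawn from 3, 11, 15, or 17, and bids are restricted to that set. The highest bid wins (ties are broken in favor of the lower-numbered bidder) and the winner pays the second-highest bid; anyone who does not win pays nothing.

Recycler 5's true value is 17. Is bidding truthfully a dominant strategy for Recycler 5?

Check each profile of the others' bids and compare truth against every alternative bid.
Others bid (3, 3, 3, 15): truth gives 2, best alternative gives 0.
Others bid (3, 3, 11, 15): truth gives 2, best alternative gives 0.
Others bid (3, 3, 15, 3): truth gives 2, best alternative gives 0.
Others bid (3, 3, 15, 11): truth gives 2, best alternative gives 0.
Others bid (3, 3, 15, 15): truth gives 2, best alternative gives 0.
Others bid (3, 11, 3, 15): truth gives 2, best alternative gives 0.
(Remaining 250 profiles checked similarly; truth is weakly best in each.)
In every case the truthful bid is at least as good as any alternative, so it is a dominant strategy.

Yes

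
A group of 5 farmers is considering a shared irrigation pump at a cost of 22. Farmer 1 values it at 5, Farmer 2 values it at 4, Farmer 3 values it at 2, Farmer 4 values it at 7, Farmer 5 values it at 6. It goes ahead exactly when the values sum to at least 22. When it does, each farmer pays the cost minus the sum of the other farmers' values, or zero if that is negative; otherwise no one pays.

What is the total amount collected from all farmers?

14

Total value 24 ≥ cost 22, so it is built.
Farmer 1: others sum to 19; max(0, 22 - 19) = 3.
Farmer 2: others sum to 20; max(0, 22 - 20) = 2.
Farmer 3: others sum to 22; max(0, 22 - 22) = 0.
Farmer 4: others sum to 17; max(0, 22 - 17) = 5.
Farmer 5: others sum to 18; max(0, 22 - 18) = 4.
Total collected = 3 + 2 + 0 + 5 + 4 = 14.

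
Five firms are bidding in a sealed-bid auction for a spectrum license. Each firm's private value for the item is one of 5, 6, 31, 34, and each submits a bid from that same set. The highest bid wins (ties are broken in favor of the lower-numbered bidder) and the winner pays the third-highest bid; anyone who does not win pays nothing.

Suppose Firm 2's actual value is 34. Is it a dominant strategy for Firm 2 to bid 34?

Yes

Check each profile of the others' bids and compare truth against every alternative bid.
Others bid (5, 5, 5, 34): truth gives 29, best alternative gives 0.
Others bid (5, 5, 34, 5): truth gives 29, best alternative gives 0.
Others bid (5, 34, 5, 5): truth gives 29, best alternative gives 0.
Others bid (31, 5, 5, 5): truth gives 29, best alternative gives 0.
Others bid (5, 5, 6, 34): truth gives 28, best alternative gives 0.
Others bid (5, 5, 34, 6): truth gives 28, best alternative gives 0.
(Remaining 250 profiles checked similarly; truth is weakly best in each.)
In every case the truthful bid is at least as good as any alternative, so it is a dominant strategy.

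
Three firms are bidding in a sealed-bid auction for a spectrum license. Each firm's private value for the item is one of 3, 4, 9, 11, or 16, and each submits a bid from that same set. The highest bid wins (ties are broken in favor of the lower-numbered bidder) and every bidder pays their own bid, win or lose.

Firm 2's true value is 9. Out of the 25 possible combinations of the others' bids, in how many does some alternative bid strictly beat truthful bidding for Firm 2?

21

Others bid (3, 3): truth gives 0; bid 4 gives 5 > 0. Violating.
Others bid (3, 4): truth gives 0; bid 4 gives 5 > 0. Violating.
Others bid (3, 11): truth gives -9; bid 11 gives -2 > -9. Violating.
Others bid (3, 16): truth gives -9; bid 3 gives -3 > -9. Violating.
Others bid (3, 9): truth gives 0; no alternative beats it.
Others bid (4, 3): truth gives 0; no alternative beats it.
(Checking all 25 profiles: 21 have a profitable deviation, 4 do not.)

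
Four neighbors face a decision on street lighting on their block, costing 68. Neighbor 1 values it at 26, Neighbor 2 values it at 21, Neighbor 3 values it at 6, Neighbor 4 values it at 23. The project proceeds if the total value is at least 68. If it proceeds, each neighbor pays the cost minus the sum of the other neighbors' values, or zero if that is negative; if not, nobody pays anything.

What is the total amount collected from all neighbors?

Total value 76 ≥ cost 68, so it is built.
Neighbor 1: others sum to 50; max(0, 68 - 50) = 18.
Neighbor 2: others sum to 55; max(0, 68 - 55) = 13.
Neighbor 3: others sum to 70; max(0, 68 - 70) = 0.
Neighbor 4: others sum to 53; max(0, 68 - 53) = 15.
Total collected = 18 + 13 + 0 + 15 = 46.

46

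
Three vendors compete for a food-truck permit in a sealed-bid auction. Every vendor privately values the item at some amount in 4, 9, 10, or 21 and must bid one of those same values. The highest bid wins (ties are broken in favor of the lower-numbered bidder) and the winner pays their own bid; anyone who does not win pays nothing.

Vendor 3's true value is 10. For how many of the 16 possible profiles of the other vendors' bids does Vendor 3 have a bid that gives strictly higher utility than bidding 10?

1

Others bid (4, 4): truth gives 0; bid 9 gives 1 > 0. Violating.
Others bid (4, 9): truth gives 0; no alternative beats it.
Others bid (4, 10): truth gives 0; no alternative beats it.
(Checking all 16 profiles: 1 has a profitable deviation, 15 do not.)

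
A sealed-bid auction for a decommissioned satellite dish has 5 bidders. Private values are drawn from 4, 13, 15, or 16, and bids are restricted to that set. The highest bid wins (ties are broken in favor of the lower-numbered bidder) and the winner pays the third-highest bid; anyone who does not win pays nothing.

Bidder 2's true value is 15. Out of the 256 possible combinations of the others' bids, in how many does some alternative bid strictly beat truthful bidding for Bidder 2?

Others bid (4, 4, 4, 16): truth gives 0; bid 16 gives 11 > 0. Violating.
Others bid (4, 4, 13, 16): truth gives 0; bid 16 gives 2 > 0. Violating.
Others bid (4, 4, 16, 4): truth gives 0; bid 16 gives 11 > 0. Violating.
Others bid (4, 4, 16, 13): truth gives 0; bid 16 gives 2 > 0. Violating.
Others bid (4, 4, 4, 4): truth gives 11; no alternative beats it.
Others bid (4, 4, 4, 13): truth gives 11; no alternative beats it.
(Checking all 256 profiles: 32 have a profitable deviation, 224 do not.)

32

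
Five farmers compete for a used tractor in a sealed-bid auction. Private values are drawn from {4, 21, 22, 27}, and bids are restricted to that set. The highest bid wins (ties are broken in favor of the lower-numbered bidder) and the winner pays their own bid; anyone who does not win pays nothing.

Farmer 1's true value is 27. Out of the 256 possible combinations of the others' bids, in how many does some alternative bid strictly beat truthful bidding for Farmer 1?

81

Others bid (4, 4, 4, 4): truth gives 0; bid 4 gives 23 > 0. Violating.
Others bid (4, 4, 4, 21): truth gives 0; bid 21 gives 6 > 0. Violating.
Others bid (4, 4, 4, 22): truth gives 0; bid 22 gives 5 > 0. Violating.
Others bid (4, 4, 21, 4): truth gives 0; bid 21 gives 6 > 0. Violating.
Others bid (4, 4, 4, 27): truth gives 0; no alternative beats it.
Others bid (4, 4, 21, 27): truth gives 0; no alternative beats it.
(Checking all 256 profiles: 81 have a profitable deviation, 175 do not.)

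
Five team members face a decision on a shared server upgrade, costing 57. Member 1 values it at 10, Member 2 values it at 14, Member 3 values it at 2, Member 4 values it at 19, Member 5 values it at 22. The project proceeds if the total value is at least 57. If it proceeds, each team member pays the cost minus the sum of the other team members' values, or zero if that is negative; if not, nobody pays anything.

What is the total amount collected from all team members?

Total value 67 ≥ cost 57, so it is built.
Member 1: others sum to 57; max(0, 57 - 57) = 0.
Member 2: others sum to 53; max(0, 57 - 53) = 4.
Member 3: others sum to 65; max(0, 57 - 65) = 0.
Member 4: others sum to 48; max(0, 57 - 48) = 9.
Member 5: others sum to 45; max(0, 57 - 45) = 12.
Total collected = 0 + 4 + 0 + 9 + 12 = 25.

25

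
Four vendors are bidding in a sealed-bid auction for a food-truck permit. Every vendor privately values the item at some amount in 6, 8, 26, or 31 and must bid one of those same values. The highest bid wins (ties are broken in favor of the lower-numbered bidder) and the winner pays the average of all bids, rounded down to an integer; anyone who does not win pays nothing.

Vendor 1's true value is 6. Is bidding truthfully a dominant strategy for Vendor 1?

Yes

Check each profile of the others' bids and compare truth against every alternative bid.
Others bid (8, 8, 8): truth gives 0, best alternative gives -2.
Others bid (6, 6, 8): truth gives 0, best alternative gives -1.
Others bid (6, 8, 6): truth gives 0, best alternative gives -1.
Others bid (6, 8, 8): truth gives 0, best alternative gives -1.
Others bid (8, 6, 6): truth gives 0, best alternative gives -1.
Others bid (8, 6, 8): truth gives 0, best alternative gives -1.
(Remaining 58 profiles checked similarly; truth is weakly best in each.)
In every case the truthful bid is at least as good as any alternative, so it is a dominant strategy.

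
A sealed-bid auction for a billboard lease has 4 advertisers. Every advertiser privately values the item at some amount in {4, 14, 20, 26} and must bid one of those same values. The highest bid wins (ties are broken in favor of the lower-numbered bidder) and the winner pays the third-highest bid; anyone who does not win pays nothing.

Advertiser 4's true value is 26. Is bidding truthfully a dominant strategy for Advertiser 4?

Check each profile of the others' bids and compare truth against every alternative bid.
Others bid (4, 4, 20): truth gives 22, best alternative gives 0.
Others bid (4, 20, 4): truth gives 22, best alternative gives 0.
Others bid (20, 4, 4): truth gives 22, best alternative gives 0.
Others bid (4, 14, 20): truth gives 12, best alternative gives 0.
Others bid (4, 20, 14): truth gives 12, best alternative gives 0.
Others bid (14, 4, 20): truth gives 12, best alternative gives 0.
(Remaining 58 profiles checked similarly; truth is weakly best in each.)
In every case the truthful bid is at least as good as any alternative, so it is a dominant strategy.

Yes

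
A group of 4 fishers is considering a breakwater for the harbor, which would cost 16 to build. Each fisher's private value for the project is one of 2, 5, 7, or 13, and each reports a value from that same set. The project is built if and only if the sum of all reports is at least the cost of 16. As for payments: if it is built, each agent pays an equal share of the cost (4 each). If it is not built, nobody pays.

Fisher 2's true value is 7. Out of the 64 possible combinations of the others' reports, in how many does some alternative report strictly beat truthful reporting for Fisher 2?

Others report (2, 2, 2): truth gives 0; report 13 gives 3 > 0. Violating.
Others report (2, 2, 5): truth gives 3; no alternative beats it.
Others report (2, 2, 7): truth gives 3; no alternative beats it.
(Checking all 64 profiles: 1 has a profitable deviation, 63 do not.)

1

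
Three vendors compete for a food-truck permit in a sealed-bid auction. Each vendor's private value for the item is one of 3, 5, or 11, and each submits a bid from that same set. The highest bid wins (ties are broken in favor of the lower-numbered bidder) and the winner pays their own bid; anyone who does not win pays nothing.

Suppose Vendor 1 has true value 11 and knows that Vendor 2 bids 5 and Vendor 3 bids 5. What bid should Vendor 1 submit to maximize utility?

5

Bid 3: loses, pays 0, utility 0.
Bid 5: wins, pays 5, utility 11 - 5 = 6.
Bid 11: wins, pays 11, utility 11 - 11 = 0.
The best choice is 5 with utility 6.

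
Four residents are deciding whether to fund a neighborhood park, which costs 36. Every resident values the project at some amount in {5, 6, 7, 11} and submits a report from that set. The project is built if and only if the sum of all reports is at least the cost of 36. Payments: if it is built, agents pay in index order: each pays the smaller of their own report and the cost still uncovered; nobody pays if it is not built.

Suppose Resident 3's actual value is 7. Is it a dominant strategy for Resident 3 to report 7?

Consider the case where Resident 1 reports 11, Resident 2 reports 11 and Resident 4 reports 11.
Truthful report 7: project built, pays 7, utility 7 - 7 = 0.
Report 5 instead: project built, pays 5, utility 7 - 5 = 2.
Since 2 > 0, reporting 5 is strictly better here, so truthful reporting is not dominant.

No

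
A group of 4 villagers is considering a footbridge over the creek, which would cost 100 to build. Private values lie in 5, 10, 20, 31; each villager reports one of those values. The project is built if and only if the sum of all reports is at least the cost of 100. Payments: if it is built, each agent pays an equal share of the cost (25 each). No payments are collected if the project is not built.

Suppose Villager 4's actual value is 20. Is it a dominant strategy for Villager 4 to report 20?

No

Consider the case where Villager 1 reports 20, Villager 2 reports 31 and Villager 3 reports 31.
Truthful report 20: project built, pays 25, utility 20 - 25 = -5.
Report 5 instead: project not built, utility 0.
Since 0 > -5, reporting 5 is strictly better here, so truthful reporting is not dominant.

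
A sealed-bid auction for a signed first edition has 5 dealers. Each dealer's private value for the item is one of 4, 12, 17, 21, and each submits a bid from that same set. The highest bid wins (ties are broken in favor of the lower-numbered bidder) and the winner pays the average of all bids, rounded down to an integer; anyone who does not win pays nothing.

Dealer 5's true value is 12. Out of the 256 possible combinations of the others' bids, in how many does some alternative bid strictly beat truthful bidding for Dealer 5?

30

Others bid (4, 4, 4, 12): truth gives 0; bid 17 gives 4 > 0. Violating.
Others bid (4, 4, 4, 17): truth gives 0; bid 21 gives 2 > 0. Violating.
Others bid (4, 4, 12, 4): truth gives 0; bid 17 gives 4 > 0. Violating.
Others bid (4, 4, 12, 12): truth gives 0; bid 17 gives 3 > 0. Violating.
Others bid (4, 4, 4, 4): truth gives 7; no alternative beats it.
Others bid (4, 4, 4, 21): truth gives 0; no alternative beats it.
(Checking all 256 profiles: 30 have a profitable deviation, 226 do not.)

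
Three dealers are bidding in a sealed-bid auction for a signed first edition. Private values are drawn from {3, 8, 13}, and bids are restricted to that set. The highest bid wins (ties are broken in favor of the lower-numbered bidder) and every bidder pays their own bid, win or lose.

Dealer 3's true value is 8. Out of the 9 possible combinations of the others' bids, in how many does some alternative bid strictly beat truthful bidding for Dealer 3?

Others bid (3, 8): truth gives -8; bid 3 gives -3 > -8. Violating.
Others bid (3, 13): truth gives -8; bid 3 gives -3 > -8. Violating.
Others bid (8, 3): truth gives -8; bid 3 gives -3 > -8. Violating.
Others bid (8, 8): truth gives -8; bid 3 gives -3 > -8. Violating.
Others bid (3, 3): truth gives 0; no alternative beats it.
(Checking all 9 profiles: 8 have a profitable deviation, 1 does not.)

8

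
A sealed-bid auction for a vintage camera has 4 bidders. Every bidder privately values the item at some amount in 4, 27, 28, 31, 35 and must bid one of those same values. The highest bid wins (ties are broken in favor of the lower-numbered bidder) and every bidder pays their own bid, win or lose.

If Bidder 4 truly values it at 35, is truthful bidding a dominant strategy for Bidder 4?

Consider the case where Bidder 1 bids 4, Bidder 2 bids 4 and Bidder 3 bids 4.
Truthful bid 35: wins, pays 35, utility 35 - 35 = 0.
Bid 27 instead: wins, pays 27, utility 35 - 27 = 8.
Since 8 > 0, bidding 27 is strictly better here, so truthful bidding is not dominant.

No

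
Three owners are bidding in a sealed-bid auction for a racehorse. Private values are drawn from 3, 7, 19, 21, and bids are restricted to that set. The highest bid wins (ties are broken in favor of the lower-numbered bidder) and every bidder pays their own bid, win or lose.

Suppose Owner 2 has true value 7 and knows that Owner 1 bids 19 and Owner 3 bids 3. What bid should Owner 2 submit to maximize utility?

3

Bid 3: loses but pays 3, utility -3.
Bid 7: loses but pays 7, utility -7.
Bid 19: loses but pays 19, utility -19.
Bid 21: wins, pays 21, utility 7 - 21 = -14.
The best choice is 3 with utility -3.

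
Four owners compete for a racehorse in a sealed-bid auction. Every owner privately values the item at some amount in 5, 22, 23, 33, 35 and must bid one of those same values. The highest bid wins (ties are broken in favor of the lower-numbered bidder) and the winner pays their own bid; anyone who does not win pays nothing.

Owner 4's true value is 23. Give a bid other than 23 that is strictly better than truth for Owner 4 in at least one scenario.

Suppose Owner 1 bids 5, Owner 2 bids 5 and Owner 3 bids 5.
Bid 23: wins, pays 23, utility 23 - 23 = 0.
Bid 22: wins, pays 22, utility 23 - 22 = 1.
So bidding 22 beats truth here (1 > 0).

22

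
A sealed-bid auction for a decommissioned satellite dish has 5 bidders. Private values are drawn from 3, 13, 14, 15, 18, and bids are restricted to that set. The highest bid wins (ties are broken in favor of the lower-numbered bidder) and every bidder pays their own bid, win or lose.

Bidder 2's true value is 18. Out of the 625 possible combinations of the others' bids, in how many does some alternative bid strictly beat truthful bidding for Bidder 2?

Others bid (3, 3, 3, 3): truth gives 0; bid 13 gives 5 > 0. Violating.
Others bid (3, 3, 3, 13): truth gives 0; bid 13 gives 5 > 0. Violating.
Others bid (3, 3, 3, 14): truth gives 0; bid 14 gives 4 > 0. Violating.
Others bid (3, 3, 3, 15): truth gives 0; bid 15 gives 3 > 0. Violating.
Others bid (3, 3, 3, 18): truth gives 0; no alternative beats it.
Others bid (3, 3, 13, 18): truth gives 0; no alternative beats it.
(Checking all 625 profiles: 317 have a profitable deviation, 308 do not.)

317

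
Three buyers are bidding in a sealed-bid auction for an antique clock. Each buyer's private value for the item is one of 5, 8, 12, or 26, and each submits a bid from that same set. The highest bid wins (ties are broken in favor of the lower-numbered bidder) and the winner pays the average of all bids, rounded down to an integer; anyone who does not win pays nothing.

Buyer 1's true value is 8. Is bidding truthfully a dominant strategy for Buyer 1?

Consider the case where Buyer 2 bids 5 and Buyer 3 bids 5.
Truthful bid 8: wins, pays 6, utility 8 - 6 = 2.
Bid 5 instead: wins, pays 5, utility 8 - 5 = 3.
Since 3 > 2, bidding 5 is strictly better here, so truthful bidding is not dominant.

No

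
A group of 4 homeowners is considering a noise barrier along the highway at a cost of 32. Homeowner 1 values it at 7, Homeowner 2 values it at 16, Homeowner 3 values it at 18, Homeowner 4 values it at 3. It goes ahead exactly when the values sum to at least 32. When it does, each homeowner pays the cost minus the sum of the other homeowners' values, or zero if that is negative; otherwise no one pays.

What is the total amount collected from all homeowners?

Total value 44 ≥ cost 32, so it is built.
Homeowner 1: others sum to 37; max(0, 32 - 37) = 0.
Homeowner 2: others sum to 28; max(0, 32 - 28) = 4.
Homeowner 3: others sum to 26; max(0, 32 - 26) = 6.
Homeowner 4: others sum to 41; max(0, 32 - 41) = 0.
Total collected = 0 + 4 + 6 + 0 = 10.

10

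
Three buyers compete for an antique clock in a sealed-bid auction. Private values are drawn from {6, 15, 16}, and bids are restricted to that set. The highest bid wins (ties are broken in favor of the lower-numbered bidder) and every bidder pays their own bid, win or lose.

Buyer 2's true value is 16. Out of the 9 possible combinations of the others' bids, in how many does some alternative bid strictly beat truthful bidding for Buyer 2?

5

Others bid (6, 6): truth gives 0; bid 15 gives 1 > 0. Violating.
Others bid (6, 15): truth gives 0; bid 15 gives 1 > 0. Violating.
Others bid (16, 6): truth gives -16; bid 6 gives -6 > -16. Violating.
Others bid (16, 15): truth gives -16; bid 6 gives -6 > -16. Violating.
Others bid (6, 16): truth gives 0; no alternative beats it.
Others bid (15, 6): truth gives 0; no alternative beats it.
(Checking all 9 profiles: 5 have a profitable deviation, 4 do not.)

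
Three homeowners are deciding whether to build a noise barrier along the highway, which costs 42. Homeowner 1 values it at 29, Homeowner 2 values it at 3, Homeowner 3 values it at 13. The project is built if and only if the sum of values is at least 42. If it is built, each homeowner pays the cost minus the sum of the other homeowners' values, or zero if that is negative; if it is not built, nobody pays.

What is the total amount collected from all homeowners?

36

Total value 45 ≥ cost 42, so it is built.
Homeowner 1: others sum to 16; max(0, 42 - 16) = 26.
Homeowner 2: others sum to 42; max(0, 42 - 42) = 0.
Homeowner 3: others sum to 32; max(0, 42 - 32) = 10.
Total collected = 26 + 0 + 10 = 36.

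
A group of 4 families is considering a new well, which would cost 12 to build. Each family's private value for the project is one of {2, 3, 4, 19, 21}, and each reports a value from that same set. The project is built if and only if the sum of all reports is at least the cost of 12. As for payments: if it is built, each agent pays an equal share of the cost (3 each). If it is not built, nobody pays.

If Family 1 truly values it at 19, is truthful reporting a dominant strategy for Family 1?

Yes

Check each profile of the others' reports and compare truth against every alternative report.
Others report (2, 2, 2): truth gives 16, best alternative gives 16.
Others report (2, 2, 3): truth gives 16, best alternative gives 16.
Others report (2, 2, 4): truth gives 16, best alternative gives 16.
Others report (2, 2, 19): truth gives 16, best alternative gives 16.
Others report (2, 2, 21): truth gives 16, best alternative gives 16.
Others report (2, 3, 2): truth gives 16, best alternative gives 16.
(Remaining 119 profiles checked similarly; truth is weakly best in each.)
In every case the truthful report is at least as good as any alternative, so it is a dominant strategy.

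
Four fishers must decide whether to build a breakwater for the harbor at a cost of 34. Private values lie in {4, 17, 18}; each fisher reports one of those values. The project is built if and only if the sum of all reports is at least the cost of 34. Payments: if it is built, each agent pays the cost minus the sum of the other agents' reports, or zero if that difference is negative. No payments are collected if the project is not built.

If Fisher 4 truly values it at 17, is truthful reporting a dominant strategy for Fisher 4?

Check each profile of the others' reports and compare truth against every alternative report.
Others report (4, 17, 17): truth gives 17, best alternative gives 17.
Others report (4, 17, 18): truth gives 17, best alternative gives 17.
Others report (4, 18, 17): truth gives 17, best alternative gives 17.
Others report (4, 18, 18): truth gives 17, best alternative gives 17.
Others report (17, 4, 17): truth gives 17, best alternative gives 17.
Others report (17, 4, 18): truth gives 17, best alternative gives 17.
(Remaining 21 profiles checked similarly; truth is weakly best in each.)
In every case the truthful report is at least as good as any alternative, so it is a dominant strategy.

Yes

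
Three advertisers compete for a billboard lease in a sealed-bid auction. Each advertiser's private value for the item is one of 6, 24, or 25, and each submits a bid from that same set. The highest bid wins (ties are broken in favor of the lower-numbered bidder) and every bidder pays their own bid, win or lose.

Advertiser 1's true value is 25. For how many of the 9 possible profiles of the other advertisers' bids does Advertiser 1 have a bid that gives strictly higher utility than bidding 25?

4

Others bid (6, 6): truth gives 0; bid 6 gives 19 > 0. Violating.
Others bid (6, 24): truth gives 0; bid 24 gives 1 > 0. Violating.
Others bid (24, 6): truth gives 0; bid 24 gives 1 > 0. Violating.
Others bid (24, 24): truth gives 0; bid 24 gives 1 > 0. Violating.
Others bid (6, 25): truth gives 0; no alternative beats it.
Others bid (24, 25): truth gives 0; no alternative beats it.
(Checking all 9 profiles: 4 have a profitable deviation, 5 do not.)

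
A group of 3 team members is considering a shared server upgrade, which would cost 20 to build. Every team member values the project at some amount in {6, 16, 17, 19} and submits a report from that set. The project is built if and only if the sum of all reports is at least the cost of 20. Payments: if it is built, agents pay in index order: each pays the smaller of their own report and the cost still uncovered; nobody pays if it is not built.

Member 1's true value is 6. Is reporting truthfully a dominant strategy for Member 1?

Check each profile of the others' reports and compare truth against every alternative report.
Others report (6, 6): truth gives 0, best alternative gives -10.
Others report (6, 16): truth gives 0, best alternative gives -10.
Others report (6, 17): truth gives 0, best alternative gives -10.
Others report (6, 19): truth gives 0, best alternative gives -10.
Others report (16, 6): truth gives 0, best alternative gives -10.
Others report (16, 16): truth gives 0, best alternative gives -10.
(Remaining 10 profiles checked similarly; truth is weakly best in each.)
In every case the truthful report is at least as good as any alternative, so it is a dominant strategy.

Yes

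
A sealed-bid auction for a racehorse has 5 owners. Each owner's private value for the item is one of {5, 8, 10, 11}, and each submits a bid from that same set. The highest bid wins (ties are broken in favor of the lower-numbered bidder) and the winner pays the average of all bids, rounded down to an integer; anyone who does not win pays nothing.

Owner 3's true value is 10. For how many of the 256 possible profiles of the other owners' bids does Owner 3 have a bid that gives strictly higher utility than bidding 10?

98

Others bid (5, 5, 5, 5): truth gives 4; bid 8 gives 5 > 4. Violating.
Others bid (5, 5, 5, 11): truth gives 0; bid 11 gives 3 > 0. Violating.
Others bid (5, 5, 8, 8): truth gives 3; bid 8 gives 4 > 3. Violating.
Others bid (5, 5, 8, 11): truth gives 0; bid 11 gives 2 > 0. Violating.
Others bid (5, 5, 5, 8): truth gives 4; no alternative beats it.
Others bid (5, 5, 5, 10): truth gives 3; no alternative beats it.
(Checking all 256 profiles: 98 have a profitable deviation, 158 do not.)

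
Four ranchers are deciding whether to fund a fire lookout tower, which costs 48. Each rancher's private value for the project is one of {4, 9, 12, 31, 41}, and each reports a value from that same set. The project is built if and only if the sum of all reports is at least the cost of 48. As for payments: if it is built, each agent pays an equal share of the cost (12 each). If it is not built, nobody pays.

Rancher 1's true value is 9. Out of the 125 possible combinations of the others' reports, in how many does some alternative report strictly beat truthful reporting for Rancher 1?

Others report (4, 4, 31): truth gives -3; report 4 gives 0 > -3. Violating.
Others report (4, 31, 4): truth gives -3; report 4 gives 0 > -3. Violating.
Others report (31, 4, 4): truth gives -3; report 4 gives 0 > -3. Violating.
Others report (4, 4, 4): truth gives 0; no alternative beats it.
Others report (4, 4, 9): truth gives 0; no alternative beats it.
(Checking all 125 profiles: 3 have a profitable deviation, 122 do not.)

3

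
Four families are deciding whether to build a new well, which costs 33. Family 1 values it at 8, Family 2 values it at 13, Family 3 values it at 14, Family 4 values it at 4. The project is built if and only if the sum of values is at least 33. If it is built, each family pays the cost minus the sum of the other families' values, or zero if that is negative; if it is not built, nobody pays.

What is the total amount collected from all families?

17

Total value 39 ≥ cost 33, so it is built.
Family 1: others sum to 31; max(0, 33 - 31) = 2.
Family 2: others sum to 26; max(0, 33 - 26) = 7.
Family 3: others sum to 25; max(0, 33 - 25) = 8.
Family 4: others sum to 35; max(0, 33 - 35) = 0.
Total collected = 2 + 7 + 8 + 0 = 17.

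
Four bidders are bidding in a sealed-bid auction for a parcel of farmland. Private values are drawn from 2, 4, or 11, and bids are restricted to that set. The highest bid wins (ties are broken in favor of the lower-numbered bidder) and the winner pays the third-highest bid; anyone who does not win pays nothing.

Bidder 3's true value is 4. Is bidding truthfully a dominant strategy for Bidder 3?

Consider the case where Bidder 1 bids 2, Bidder 2 bids 2 and Bidder 4 bids 11.
Truthful bid 4: loses, pays 0, utility 0.
Bid 11 instead: wins, pays 2, utility 4 - 2 = 2.
Since 2 > 0, bidding 11 is strictly better here, so truthful bidding is not dominant.

No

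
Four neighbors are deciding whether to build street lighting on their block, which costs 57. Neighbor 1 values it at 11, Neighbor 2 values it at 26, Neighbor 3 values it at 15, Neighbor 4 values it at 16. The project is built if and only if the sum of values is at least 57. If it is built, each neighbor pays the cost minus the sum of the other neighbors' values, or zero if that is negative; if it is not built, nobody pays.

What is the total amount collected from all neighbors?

24

Total value 68 ≥ cost 57, so it is built.
Neighbor 1: others sum to 57; max(0, 57 - 57) = 0.
Neighbor 2: others sum to 42; max(0, 57 - 42) = 15.
Neighbor 3: others sum to 53; max(0, 57 - 53) = 4.
Neighbor 4: others sum to 52; max(0, 57 - 52) = 5.
Total collected = 0 + 15 + 4 + 5 = 24.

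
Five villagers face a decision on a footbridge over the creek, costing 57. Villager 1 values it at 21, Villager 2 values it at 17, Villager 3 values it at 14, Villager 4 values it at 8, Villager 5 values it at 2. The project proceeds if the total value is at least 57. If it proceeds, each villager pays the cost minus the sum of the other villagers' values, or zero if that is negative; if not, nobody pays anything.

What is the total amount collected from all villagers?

40

Total value 62 ≥ cost 57, so it is built.
Villager 1: others sum to 41; max(0, 57 - 41) = 16.
Villager 2: others sum to 45; max(0, 57 - 45) = 12.
Villager 3: others sum to 48; max(0, 57 - 48) = 9.
Villager 4: others sum to 54; max(0, 57 - 54) = 3.
Villager 5: others sum to 60; max(0, 57 - 60) = 0.
Total collected = 16 + 12 + 9 + 3 + 0 = 40.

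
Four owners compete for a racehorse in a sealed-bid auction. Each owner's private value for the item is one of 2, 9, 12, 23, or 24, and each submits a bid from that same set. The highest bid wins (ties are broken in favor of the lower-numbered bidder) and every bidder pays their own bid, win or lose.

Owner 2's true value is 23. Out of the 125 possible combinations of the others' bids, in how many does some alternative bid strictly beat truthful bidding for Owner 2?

Others bid (2, 2, 2): truth gives 0; bid 9 gives 14 > 0. Violating.
Others bid (2, 2, 9): truth gives 0; bid 9 gives 14 > 0. Violating.
Others bid (2, 2, 12): truth gives 0; bid 12 gives 11 > 0. Violating.
Others bid (2, 2, 24): truth gives -23; bid 24 gives -1 > -23. Violating.
Others bid (2, 2, 23): truth gives 0; no alternative beats it.
Others bid (2, 9, 23): truth gives 0; no alternative beats it.
(Checking all 125 profiles: 95 have a profitable deviation, 30 do not.)

95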